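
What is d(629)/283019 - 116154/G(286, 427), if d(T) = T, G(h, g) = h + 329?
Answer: -10957800697/58018895 ≈ -188.87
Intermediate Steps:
G(h, g) = 329 + h
d(629)/283019 - 116154/G(286, 427) = 629/283019 - 116154/(329 + 286) = 629*(1/283019) - 116154/615 = 629/283019 - 116154*1/615 = 629/283019 - 38718/205 = -10957800697/58018895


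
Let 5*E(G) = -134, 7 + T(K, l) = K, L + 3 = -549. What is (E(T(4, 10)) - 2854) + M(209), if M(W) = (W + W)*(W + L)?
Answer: -731274/5 ≈ -1.4625e+5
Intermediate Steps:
L = -552 (L = -3 - 549 = -552)
T(K, l) = -7 + K
E(G) = -134/5 (E(G) = (⅕)*(-134) = -134/5)
M(W) = 2*W*(-552 + W) (M(W) = (W + W)*(W - 552) = (2*W)*(-552 + W) = 2*W*(-552 + W))
(E(T(4, 10)) - 2854) + M(209) = (-134/5 - 2854) + 2*209*(-552 + 209) = -14404/5 + 2*209*(-343) = -14404/5 - 143374 = -731274/5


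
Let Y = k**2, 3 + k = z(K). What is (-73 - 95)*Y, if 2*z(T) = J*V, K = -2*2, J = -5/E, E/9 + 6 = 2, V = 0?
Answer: -1512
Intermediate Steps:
E = -36 (E = -54 + 9*2 = -54 + 18 = -36)
J = 5/36 (J = -5/(-36) = -5*(-1/36) = 5/36 ≈ 0.13889)
K = -4
z(T) = 0 (z(T) = ((5/36)*0)/2 = (1/2)*0 = 0)
k = -3 (k = -3 + 0 = -3)
Y = 9 (Y = (-3)**2 = 9)
(-73 - 95)*Y = (-73 - 95)*9 = -168*9 = -1512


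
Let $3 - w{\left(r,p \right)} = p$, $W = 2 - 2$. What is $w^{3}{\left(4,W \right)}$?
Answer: $27$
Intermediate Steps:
$W = 0$ ($W = 2 - 2 = 0$)
$w{\left(r,p \right)} = 3 - p$
$w^{3}{\left(4,W \right)} = \left(3 - 0\right)^{3} = \left(3 + 0\right)^{3} = 3^{3} = 27$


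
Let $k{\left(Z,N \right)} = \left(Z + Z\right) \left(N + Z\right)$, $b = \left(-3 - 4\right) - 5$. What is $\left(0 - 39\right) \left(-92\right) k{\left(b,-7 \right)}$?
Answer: $1636128$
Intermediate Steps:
$b = -12$ ($b = -7 - 5 = -12$)
$k{\left(Z,N \right)} = 2 Z \left(N + Z\right)$
$\left(0 - 39\right) \left(-92\right) k{\left(b,-7 \right)} = \left(0 - 39\right) \left(-92\right) 2 \left(-12\right) \left(-7 - 12\right) = \left(-39\right) \left(-92\right) 2 \left(-12\right) \left(-19\right) = 3588 \cdot 456 = 1636128$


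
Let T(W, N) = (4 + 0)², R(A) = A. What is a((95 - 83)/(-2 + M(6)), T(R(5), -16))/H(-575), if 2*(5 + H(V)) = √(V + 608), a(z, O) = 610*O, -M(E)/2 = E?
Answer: -195200/67 - 19520*√33/67 ≈ -4587.1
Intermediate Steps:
M(E) = -2*E
T(W, N) = 16 (T(W, N) = 4² = 16)
H(V) = -5 + √(608 + V)/2 (H(V) = -5 + √(V + 608)/2 = -5 + √(608 + V)/2)
a((95 - 83)/(-2 + M(6)), T(R(5), -16))/H(-575) = (610*16)/(-5 + √(608 - 575)/2) = 9760/(-5 + √33/2)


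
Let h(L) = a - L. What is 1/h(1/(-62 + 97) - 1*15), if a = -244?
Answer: -35/8016 ≈ -0.0043663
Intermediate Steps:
h(L) = -244 - L
1/h(1/(-62 + 97) - 1*15) = 1/(-244 - (1/(-62 + 97) - 1*15)) = 1/(-244 - (1/35 - 15)) = 1/(-244 - 1*(-524/35)) = 1/(-244 + 524/35) = 1/(-8016/35) = -35/8016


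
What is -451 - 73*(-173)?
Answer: 12178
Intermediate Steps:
-451 - 73*(-173) = -451 + 12629 = 12178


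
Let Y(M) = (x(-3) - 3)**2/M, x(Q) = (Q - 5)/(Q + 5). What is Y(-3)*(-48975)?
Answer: 799925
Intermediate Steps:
x(Q) = (-5 + Q)/(5 + Q)
Y(M) = 49/M (Y(M) = ((-5 - 3)/(5 - 3) - 3)**2/M = (-8/2 - 3)**2/M = ((1/2)*(-8) - 3)**2/M = (-4 - 3)**2/M = (-7)**2/M = 49/M)
Y(-3)*(-48975) = (49/(-3))*(-48975) = (49*(-1/3))*(-48975) = -49/3*(-48975) = 799925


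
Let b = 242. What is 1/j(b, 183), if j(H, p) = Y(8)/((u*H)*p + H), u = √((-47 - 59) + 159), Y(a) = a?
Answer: 121/4 + 22143*√53/4 ≈ 40331.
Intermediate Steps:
u = √53 (u = √(-106 + 159) = √53 ≈ 7.2801)
j(H, p) = 8/(H + H*p*√53) (j(H, p) = 8/((√53*H)*p + H) = 8/((H*√53)*p + H) = 8/(H*p*√53 + H) = 8/(H + H*p*√53))
1/j(b, 183) = 1/(8/(242*(1 + 183*√53))) = 1/(8*(1/242)/(1 + 183*√53)) = 1/(4/(121*(1 + 183*√53))) = 121/4 + 22143*√53/4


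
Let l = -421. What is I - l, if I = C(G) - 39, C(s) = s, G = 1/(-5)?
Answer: 1909/5 ≈ 381.80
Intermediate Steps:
G = -1/5 ≈ -0.20000
I = -196/5 (I = -1/5 - 39 = -196/5 ≈ -39.200)
I - l = -196/5 - 1*(-421) = -196/5 + 421 = 1909/5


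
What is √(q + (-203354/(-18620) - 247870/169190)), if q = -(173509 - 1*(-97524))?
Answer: I*√2800680724205160530/3214610 ≈ 520.6*I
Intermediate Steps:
q = -271033 (q = -(173509 + 97524) = -1*271033 = -271033)
√(q + (-203354/(-18620) - 247870/169190)) = √(-271033 + (-203354/(-18620) - 247870/169190)) = √(-271033 + (-203354*(-1/18620) - 247870*1/169190)) = √(-271033 + (101677/9310 - 3541/2417)) = √(-271033 + 212786599/22502270) = √(-6098644958311/22502270) = I*√2800680724205160530/3214610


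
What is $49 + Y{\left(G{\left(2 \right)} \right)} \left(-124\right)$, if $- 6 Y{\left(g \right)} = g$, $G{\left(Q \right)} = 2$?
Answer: $\frac{271}{3} \approx 90.333$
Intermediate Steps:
$Y{\left(g \right)} = - \frac{g}{6}$
$49 + Y{\left(G{\left(2 \right)} \right)} \left(-124\right) = 49 + \left(- \frac{1}{6}\right) 2 \left(-124\right) = 49 - - \frac{124}{3} = 49 + \frac{124}{3} = \frac{271}{3}$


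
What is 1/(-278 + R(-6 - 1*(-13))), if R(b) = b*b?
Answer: -1/229 ≈ -0.0043668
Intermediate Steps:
R(b) = b²
1/(-278 + R(-6 - 1*(-13))) = 1/(-278 + (-6 - 1*(-13))²) = 1/(-278 + (-6 + 13)²) = 1/(-278 + 7²) = 1/(-278 + 49) = 1/(-229) = -1/229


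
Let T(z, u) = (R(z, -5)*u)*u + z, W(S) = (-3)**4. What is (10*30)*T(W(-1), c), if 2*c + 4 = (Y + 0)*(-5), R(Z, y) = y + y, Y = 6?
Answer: -842700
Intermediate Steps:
W(S) = 81
R(Z, y) = 2*y
c = -17 (c = -2 + ((6 + 0)*(-5))/2 = -2 + (6*(-5))/2 = -2 + (1/2)*(-30) = -2 - 15 = -17)
T(z, u) = z - 10*u**2 (T(z, u) = ((2*(-5))*u)*u + z = (-10*u)*u + z = -10*u**2 + z = z - 10*u**2)
(10*30)*T(W(-1), c) = (10*30)*(81 - 10*(-17)**2) = 300*(81 - 10*289) = 300*(81 - 2890) = 300*(-2809) = -842700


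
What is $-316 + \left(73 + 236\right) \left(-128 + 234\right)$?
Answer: $32438$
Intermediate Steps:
$-316 + \left(73 + 236\right) \left(-128 + 234\right) = -316 + 309 \cdot 106 = -316 + 32754 = 32438$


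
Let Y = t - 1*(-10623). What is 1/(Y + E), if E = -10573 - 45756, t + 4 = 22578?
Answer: -1/23132 ≈ -4.3230e-5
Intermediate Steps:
t = 22574 (t = -4 + 22578 = 22574)
E = -56329
Y = 33197 (Y = 22574 - 1*(-10623) = 22574 + 10623 = 33197)
1/(Y + E) = 1/(33197 - 56329) = 1/(-23132) = -1/23132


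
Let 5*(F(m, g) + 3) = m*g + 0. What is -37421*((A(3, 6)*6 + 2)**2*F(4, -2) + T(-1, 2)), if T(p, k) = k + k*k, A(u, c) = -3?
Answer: 219212218/5 ≈ 4.3842e+7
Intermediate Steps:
F(m, g) = -3 + g*m/5 (F(m, g) = -3 + (m*g + 0)/5 = -3 + (g*m + 0)/5 = -3 + (g*m)/5 = -3 + g*m/5)
T(p, k) = k + k**2
-37421*((A(3, 6)*6 + 2)**2*F(4, -2) + T(-1, 2)) = -37421*((-3*6 + 2)**2*(-3 + (1/5)*(-2)*4) + 2*(1 + 2)) = -37421*((-18 + 2)**2*(-3 - 8/5) + 2*3) = -37421*((-16)**2*(-23/5) + 6) = -37421*(256*(-23/5) + 6) = -37421*(-5888/5 + 6) = -37421*(-5858/5) = 219212218/5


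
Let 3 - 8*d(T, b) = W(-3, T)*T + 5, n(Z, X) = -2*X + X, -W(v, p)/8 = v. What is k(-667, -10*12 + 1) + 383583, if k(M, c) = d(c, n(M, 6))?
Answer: 1535759/4 ≈ 3.8394e+5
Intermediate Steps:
W(v, p) = -8*v
n(Z, X) = -X
d(T, b) = -1/4 - 3*T (d(T, b) = 3/8 - ((-8*(-3))*T + 5)/8 = 3/8 - (24*T + 5)/8 = 3/8 - (5 + 24*T)/8 = 3/8 + (-5/8 - 3*T) = -1/4 - 3*T)
k(M, c) = -1/4 - 3*c
k(-667, -10*12 + 1) + 383583 = (-1/4 - 3*(-10*12 + 1)) + 383583 = (-1/4 - 3*(-120 + 1)) + 383583 = (-1/4 - 3*(-119)) + 383583 = (-1/4 + 357) + 383583 = 1427/4 + 383583 = 1535759/4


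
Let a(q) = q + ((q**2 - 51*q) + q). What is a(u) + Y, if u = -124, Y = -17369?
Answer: 4083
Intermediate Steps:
a(q) = q**2 - 49*q (a(q) = q + (q**2 - 50*q) = q**2 - 49*q)
a(u) + Y = -124*(-49 - 124) - 17369 = -124*(-173) - 17369 = 21452 - 17369 = 4083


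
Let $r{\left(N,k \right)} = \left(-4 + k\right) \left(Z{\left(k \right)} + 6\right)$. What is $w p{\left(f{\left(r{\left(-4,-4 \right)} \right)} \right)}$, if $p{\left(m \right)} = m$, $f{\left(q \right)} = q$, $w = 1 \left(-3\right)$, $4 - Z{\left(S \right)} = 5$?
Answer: $120$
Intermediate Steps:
$Z{\left(S \right)} = -1$ ($Z{\left(S \right)} = 4 - 5 = -1$)
$r{\left(N,k \right)} = -20 + 5 k$ ($r{\left(N,k \right)} = \left(-4 + k\right) \left(-1 + 6\right) = \left(-4 + k\right) 5 = -20 + 5 k$)
$w = -3$
$w p{\left(f{\left(r{\left(-4,-4 \right)} \right)} \right)} = - 3 \left(-20 + 5 \left(-4\right)\right) = - 3 \left(-20 - 20\right) = \left(-3\right) \left(-40\right) = 120$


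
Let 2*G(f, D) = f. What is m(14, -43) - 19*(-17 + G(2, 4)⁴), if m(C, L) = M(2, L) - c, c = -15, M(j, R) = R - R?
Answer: 319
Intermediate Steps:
G(f, D) = f/2
M(j, R) = 0
m(C, L) = 15 (m(C, L) = 0 - 1*(-15) = 0 + 15 = 15)
m(14, -43) - 19*(-17 + G(2, 4)⁴) = 15 - 19*(-17 + ((½)*2)⁴) = 15 - 19*(-17 + 1⁴) = 15 - 19*(-17 + 1) = 15 - 19*(-16) = 15 + 304 = 319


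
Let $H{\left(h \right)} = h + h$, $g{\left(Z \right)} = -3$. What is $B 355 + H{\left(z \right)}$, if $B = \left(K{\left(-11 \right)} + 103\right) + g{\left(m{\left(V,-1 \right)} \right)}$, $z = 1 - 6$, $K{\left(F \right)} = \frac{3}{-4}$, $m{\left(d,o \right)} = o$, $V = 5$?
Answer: $\frac{140895}{4} \approx 35224.0$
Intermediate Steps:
$K{\left(F \right)} = - \frac{3}{4}$ ($K{\left(F \right)} = 3 \left(- \frac{1}{4}\right) = - \frac{3}{4}$)
$z = -5$
$H{\left(h \right)} = 2 h$
$B = \frac{397}{4}$ ($B = \left(- \frac{3}{4} + 103\right) - 3 = \frac{409}{4} - 3 = \frac{397}{4} \approx 99.25$)
$B 355 + H{\left(z \right)} = \frac{397}{4} \cdot 355 + 2 \left(-5\right) = \frac{140935}{4} - 10 = \frac{140895}{4}$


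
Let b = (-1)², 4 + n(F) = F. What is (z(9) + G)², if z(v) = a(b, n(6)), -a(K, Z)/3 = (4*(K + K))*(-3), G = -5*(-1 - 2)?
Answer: 7569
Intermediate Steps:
n(F) = -4 + F
b = 1
G = 15 (G = -5*(-3) = 15)
a(K, Z) = 72*K (a(K, Z) = -3*4*(K + K)*(-3) = -3*4*(2*K)*(-3) = -3*8*K*(-3) = -(-72)*K = 72*K)
z(v) = 72 (z(v) = 72*1 = 72)
(z(9) + G)² = (72 + 15)² = 87² = 7569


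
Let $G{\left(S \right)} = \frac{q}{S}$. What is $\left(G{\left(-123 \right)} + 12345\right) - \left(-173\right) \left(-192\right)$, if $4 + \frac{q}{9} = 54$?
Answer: $- \frac{855861}{41} \approx -20875.0$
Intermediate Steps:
$q = 450$ ($q = -36 + 9 \cdot 54 = -36 + 486 = 450$)
$G{\left(S \right)} = \frac{450}{S}$
$\left(G{\left(-123 \right)} + 12345\right) - \left(-173\right) \left(-192\right) = \left(\frac{450}{-123} + 12345\right) - \left(-173\right) \left(-192\right) = \left(450 \left(- \frac{1}{123}\right) + 12345\right) - 33216 = \left(- \frac{150}{41} + 12345\right) - 33216 = \frac{505995}{41} - 33216 = - \frac{855861}{41}$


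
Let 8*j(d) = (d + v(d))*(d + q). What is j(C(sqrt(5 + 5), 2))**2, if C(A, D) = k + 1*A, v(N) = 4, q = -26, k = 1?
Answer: 17225/64 + 575*sqrt(10)/8 ≈ 496.43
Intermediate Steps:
C(A, D) = 1 + A (C(A, D) = 1 + 1*A = 1 + A)
j(d) = (-26 + d)*(4 + d)/8 (j(d) = ((d + 4)*(d - 26))/8 = ((4 + d)*(-26 + d))/8 = ((-26 + d)*(4 + d))/8 = (-26 + d)*(4 + d)/8)
j(C(sqrt(5 + 5), 2))**2 = (-13 - 11*(1 + sqrt(5 + 5))/4 + (1 + sqrt(5 + 5))**2/8)**2 = (-13 - 11*(1 + sqrt(10))/4 + (1 + sqrt(10))**2/8)**2 = (-13 + (-11/4 - 11*sqrt(10)/4) + (1 + sqrt(10))**2/8)**2 = (-63/4 - 11*sqrt(10)/4 + (1 + sqrt(10))**2/8)**2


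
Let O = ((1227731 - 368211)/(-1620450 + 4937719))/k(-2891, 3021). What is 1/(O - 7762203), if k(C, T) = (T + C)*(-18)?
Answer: -388120473/3012669899924995 ≈ -1.2883e-7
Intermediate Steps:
k(C, T) = -18*C - 18*T (k(C, T) = (C + T)*(-18) = -18*C - 18*T)
O = -42976/388120473 (O = ((1227731 - 368211)/(-1620450 + 4937719))/(-18*(-2891) - 18*3021) = (859520/3317269)/(52038 - 54378) = (859520*(1/3317269))/(-2340) = (859520/3317269)*(-1/2340) = -42976/388120473 ≈ -0.00011073)
1/(O - 7762203) = 1/(-42976/388120473 - 7762203) = 1/(-3012669899924995/388120473) = -388120473/3012669899924995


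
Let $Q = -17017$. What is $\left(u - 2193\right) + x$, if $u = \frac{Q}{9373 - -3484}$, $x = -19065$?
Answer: $- \frac{21025471}{989} \approx -21259.0$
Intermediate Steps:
$u = - \frac{1309}{989}$ ($u = - \frac{17017}{9373 - -3484} = - \frac{17017}{9373 + 3484} = - \frac{17017}{12857} = \left(-17017\right) \frac{1}{12857} = - \frac{1309}{989} \approx -1.3236$)
$\left(u - 2193\right) + x = \left(- \frac{1309}{989} - 2193\right) - 19065 = - \frac{2170186}{989} - 19065 = - \frac{21025471}{989}$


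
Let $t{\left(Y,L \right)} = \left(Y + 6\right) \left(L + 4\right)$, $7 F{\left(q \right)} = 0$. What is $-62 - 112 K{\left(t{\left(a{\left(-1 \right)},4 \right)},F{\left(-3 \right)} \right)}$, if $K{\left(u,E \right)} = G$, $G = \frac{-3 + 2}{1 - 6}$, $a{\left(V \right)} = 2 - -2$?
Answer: $- \frac{422}{5} \approx -84.4$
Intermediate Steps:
$a{\left(V \right)} = 4$ ($a{\left(V \right)} = 2 + 2 = 4$)
$F{\left(q \right)} = 0$ ($F{\left(q \right)} = \frac{1}{7} \cdot 0 = 0$)
$t{\left(Y,L \right)} = \left(4 + L\right) \left(6 + Y\right)$ ($t{\left(Y,L \right)} = \left(6 + Y\right) \left(4 + L\right) = \left(4 + L\right) \left(6 + Y\right)$)
$G = \frac{1}{5}$ ($G = - \frac{1}{-5} = \left(-1\right) \left(- \frac{1}{5}\right) = \frac{1}{5} \approx 0.2$)
$K{\left(u,E \right)} = \frac{1}{5}$
$-62 - 112 K{\left(t{\left(a{\left(-1 \right)},4 \right)},F{\left(-3 \right)} \right)} = -62 - \frac{112}{5} = - \frac{422}{5}$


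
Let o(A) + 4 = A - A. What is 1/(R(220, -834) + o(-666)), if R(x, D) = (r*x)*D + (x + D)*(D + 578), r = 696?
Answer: -1/127544900 ≈ -7.8404e-9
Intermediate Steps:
o(A) = -4 (o(A) = -4 + (A - A) = -4 + 0 = -4)
R(x, D) = (578 + D)*(D + x) + 696*D*x (R(x, D) = (696*x)*D + (x + D)*(D + 578) = 696*D*x + (D + x)*(578 + D) = 696*D*x + (578 + D)*(D + x) = (578 + D)*(D + x) + 696*D*x)
1/(R(220, -834) + o(-666)) = 1/(((-834)**2 + 578*(-834) + 578*220 + 697*(-834)*220) - 4) = 1/((695556 - 482052 + 127160 - 127885560) - 4) = 1/(-127544896 - 4) = 1/(-127544900) = -1/127544900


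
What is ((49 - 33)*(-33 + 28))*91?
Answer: -7280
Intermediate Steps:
((49 - 33)*(-33 + 28))*91 = (16*(-5))*91 = -80*91 = -7280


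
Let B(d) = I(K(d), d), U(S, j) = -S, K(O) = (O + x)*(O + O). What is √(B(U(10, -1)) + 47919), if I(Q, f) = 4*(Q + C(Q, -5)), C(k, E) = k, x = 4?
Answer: 3*√5431 ≈ 221.09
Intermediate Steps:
K(O) = 2*O*(4 + O) (K(O) = (O + 4)*(O + O) = (4 + O)*(2*O) = 2*O*(4 + O))
I(Q, f) = 8*Q (I(Q, f) = 4*(Q + Q) = 4*(2*Q) = 8*Q)
B(d) = 16*d*(4 + d) (B(d) = 8*(2*d*(4 + d)) = 16*d*(4 + d))
√(B(U(10, -1)) + 47919) = √(16*(-1*10)*(4 - 1*10) + 47919) = √(16*(-10)*(4 - 10) + 47919) = √(16*(-10)*(-6) + 47919) = √(960 + 47919) = √48879 = 3*√5431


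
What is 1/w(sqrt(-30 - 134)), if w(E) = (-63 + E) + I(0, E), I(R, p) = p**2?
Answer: -227/51693 - 2*I*sqrt(41)/51693 ≈ -0.0043913 - 0.00024774*I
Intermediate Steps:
w(E) = -63 + E + E**2 (w(E) = (-63 + E) + E**2 = -63 + E + E**2)
1/w(sqrt(-30 - 134)) = 1/(-63 + sqrt(-30 - 134) + (sqrt(-30 - 134))**2) = 1/(-63 + sqrt(-164) + (sqrt(-164))**2) = 1/(-63 + 2*I*sqrt(41) + (2*I*sqrt(41))**2) = 1/(-63 + 2*I*sqrt(41) - 164) = 1/(-227 + 2*I*sqrt(41))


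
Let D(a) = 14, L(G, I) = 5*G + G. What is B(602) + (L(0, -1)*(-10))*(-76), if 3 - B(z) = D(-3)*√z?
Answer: 3 - 14*√602 ≈ -340.50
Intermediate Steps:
L(G, I) = 6*G
B(z) = 3 - 14*√z
B(602) + (L(0, -1)*(-10))*(-76) = (3 - 14*√602) + ((6*0)*(-10))*(-76) = (3 - 14*√602) + (0*(-10))*(-76) = (3 - 14*√602) + 0*(-76) = (3 - 14*√602) + 0 = 3 - 14*√602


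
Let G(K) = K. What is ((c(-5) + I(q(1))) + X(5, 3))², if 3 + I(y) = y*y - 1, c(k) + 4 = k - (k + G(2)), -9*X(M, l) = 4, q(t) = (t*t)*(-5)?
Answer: 17161/81 ≈ 211.86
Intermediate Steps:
q(t) = -5*t² (q(t) = t²*(-5) = -5*t²)
X(M, l) = -4/9 (X(M, l) = -⅑*4 = -4/9)
c(k) = -6 (c(k) = -4 + (k - (k + 2)) = -4 + (k - (2 + k)) = -4 + (k + (-2 - k)) = -4 - 2 = -6)
I(y) = -4 + y² (I(y) = -3 + (y*y - 1) = -3 + (y² - 1) = -3 + (-1 + y²) = -4 + y²)
((c(-5) + I(q(1))) + X(5, 3))² = ((-6 + (-4 + (-5*1²)²)) - 4/9)² = ((-6 + (-4 + (-5*1)²)) - 4/9)² = ((-6 + (-4 + (-5)²)) - 4/9)² = ((-6 + (-4 + 25)) - 4/9)² = ((-6 + 21) - 4/9)² = (15 - 4/9)² = (131/9)² = 17161/81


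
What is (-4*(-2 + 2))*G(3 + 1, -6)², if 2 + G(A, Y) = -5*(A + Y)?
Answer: 0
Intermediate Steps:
G(A, Y) = -2 - 5*A - 5*Y (G(A, Y) = -2 - 5*(A + Y) = -2 + (-5*A - 5*Y) = -2 - 5*A - 5*Y)
(-4*(-2 + 2))*G(3 + 1, -6)² = (-4*(-2 + 2))*(-2 - 5*(3 + 1) - 5*(-6))² = (-4*0)*(-2 - 5*4 + 30)² = 0*(-2 - 20 + 30)² = 0*8² = 0*64 = 0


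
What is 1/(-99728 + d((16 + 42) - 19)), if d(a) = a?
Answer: -1/99689 ≈ -1.0031e-5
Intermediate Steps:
1/(-99728 + d((16 + 42) - 19)) = 1/(-99728 + ((16 + 42) - 19)) = 1/(-99728 + (58 - 19)) = 1/(-99728 + 39) = 1/(-99689) = -1/99689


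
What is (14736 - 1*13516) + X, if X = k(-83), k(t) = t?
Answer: 1137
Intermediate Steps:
X = -83
(14736 - 1*13516) + X = (14736 - 1*13516) - 83 = (14736 - 13516) - 83 = 1220 - 83 = 1137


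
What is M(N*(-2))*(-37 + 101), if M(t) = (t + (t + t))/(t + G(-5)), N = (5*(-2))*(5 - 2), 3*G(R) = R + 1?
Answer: 2160/11 ≈ 196.36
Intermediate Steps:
G(R) = ⅓ + R/3 (G(R) = (R + 1)/3 = (1 + R)/3 = ⅓ + R/3)
N = -30 (N = -10*3 = -30)
M(t) = 3*t/(-4/3 + t) (M(t) = (t + (t + t))/(t + (⅓ + (⅓)*(-5))) = (t + 2*t)/(t + (⅓ - 5/3)) = (3*t)/(t - 4/3) = (3*t)/(-4/3 + t) = 3*t/(-4/3 + t))
M(N*(-2))*(-37 + 101) = (9*(-30*(-2))/(-4 + 3*(-30*(-2))))*(-37 + 101) = (9*60/(-4 + 3*60))*64 = (9*60/(-4 + 180))*64 = (9*60/176)*64 = (9*60*(1/176))*64 = (135/44)*64 = 2160/11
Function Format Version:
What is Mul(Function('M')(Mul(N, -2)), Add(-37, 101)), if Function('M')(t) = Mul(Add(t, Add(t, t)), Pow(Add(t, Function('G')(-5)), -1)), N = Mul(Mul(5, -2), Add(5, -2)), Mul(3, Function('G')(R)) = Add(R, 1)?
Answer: Rational(2160, 11) ≈ 196.36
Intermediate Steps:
Function('G')(R) = Add(Rational(1, 3), Mul(Rational(1, 3), R)) (Function('G')(R) = Mul(Rational(1, 3), Add(R, 1)) = Mul(Rational(1, 3), Add(1, R)) = Add(Rational(1, 3), Mul(Rational(1, 3), R)))
N = -30 (N = Mul(-10, 3) = -30)
Function('M')(t) = Mul(3, t, Pow(Add(Rational(-4, 3), t), -1)) (Function('M')(t) = Mul(Add(t, Add(t, t)), Pow(Add(t, Add(Rational(1, 3), Mul(Rational(1, 3), -5))), -1)) = Mul(Add(t, Mul(2, t)), Pow(Add(t, Add(Rational(1, 3), Rational(-5, 3))), -1)) = Mul(Mul(3, t), Pow(Add(t, Rational(-4, 3)), -1)) = Mul(Mul(3, t), Pow(Add(Rational(-4, 3), t), -1)) = Mul(3, t, Pow(Add(Rational(-4, 3), t), -1)))
Mul(Function('M')(Mul(N, -2)), Add(-37, 101)) = Mul(Mul(9, Mul(-30, -2), Pow(Add(-4, Mul(3, Mul(-30, -2))), -1)), Add(-37, 101)) = Mul(Mul(9, 60, Pow(Add(-4, Mul(3, 60)), -1)), 64) = Mul(Mul(9, 60, Pow(Add(-4, 180), -1)), 64) = Mul(Mul(9, 60, Pow(176, -1)), 64) = Mul(Mul(9, 60, Rational(1, 176)), 64) = Mul(Rational(135, 44), 64) = Rational(2160, 11)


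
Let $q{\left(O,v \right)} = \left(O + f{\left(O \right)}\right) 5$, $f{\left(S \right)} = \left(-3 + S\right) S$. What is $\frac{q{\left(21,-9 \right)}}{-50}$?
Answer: $- \frac{399}{10} \approx -39.9$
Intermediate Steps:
$f{\left(S \right)} = S \left(-3 + S\right)$
$q{\left(O,v \right)} = 5 O + 5 O \left(-3 + O\right)$ ($q{\left(O,v \right)} = \left(O + O \left(-3 + O\right)\right) 5 = 5 O + 5 O \left(-3 + O\right)$)
$\frac{q{\left(21,-9 \right)}}{-50} = \frac{5 \cdot 21 \left(-2 + 21\right)}{-50} = 5 \cdot 21 \cdot 19 \left(- \frac{1}{50}\right) = 1995 \left(- \frac{1}{50}\right) = - \frac{399}{10}$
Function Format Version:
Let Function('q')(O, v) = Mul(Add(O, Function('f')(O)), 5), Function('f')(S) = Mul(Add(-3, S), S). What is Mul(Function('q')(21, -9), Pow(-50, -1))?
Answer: Rational(-399, 10) ≈ -39.900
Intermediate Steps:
Function('f')(S) = Mul(S, Add(-3, S))
Function('q')(O, v) = Add(Mul(5, O), Mul(5, O, Add(-3, O))) (Function('q')(O, v) = Mul(Add(O, Mul(O, Add(-3, O))), 5) = Add(Mul(5, O), Mul(5, O, Add(-3, O))))
Mul(Function('q')(21, -9), Pow(-50, -1)) = Mul(Mul(5, 21, Add(-2, 21)), Pow(-50, -1)) = Mul(Mul(5, 21, 19), Rational(-1, 50)) = Mul(1995, Rational(-1, 50)) = Rational(-399, 10)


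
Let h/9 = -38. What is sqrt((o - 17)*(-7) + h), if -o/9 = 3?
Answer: I*sqrt(34) ≈ 5.8309*I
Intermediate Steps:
o = -27 (o = -9*3 = -27)
h = -342 (h = 9*(-38) = -342)
sqrt((o - 17)*(-7) + h) = sqrt((-27 - 17)*(-7) - 342) = sqrt(-44*(-7) - 342) = sqrt(308 - 342) = sqrt(-34) = I*sqrt(34)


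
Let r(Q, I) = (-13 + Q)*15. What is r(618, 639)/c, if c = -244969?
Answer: -9075/244969 ≈ -0.037045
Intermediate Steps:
r(Q, I) = -195 + 15*Q
r(618, 639)/c = (-195 + 15*618)/(-244969) = (-195 + 9270)*(-1/244969) = 9075*(-1/244969) = -9075/244969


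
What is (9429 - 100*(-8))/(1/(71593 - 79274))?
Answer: -78568949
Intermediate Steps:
(9429 - 100*(-8))/(1/(71593 - 79274)) = (9429 - 1*(-800))/(1/(-7681)) = (9429 + 800)/(-1/7681) = 10229*(-7681) = -78568949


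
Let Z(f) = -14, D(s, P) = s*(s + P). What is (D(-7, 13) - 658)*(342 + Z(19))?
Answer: -229600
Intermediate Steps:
D(s, P) = s*(P + s)
(D(-7, 13) - 658)*(342 + Z(19)) = (-7*(13 - 7) - 658)*(342 - 14) = (-7*6 - 658)*328 = (-42 - 658)*328 = -700*328 = -229600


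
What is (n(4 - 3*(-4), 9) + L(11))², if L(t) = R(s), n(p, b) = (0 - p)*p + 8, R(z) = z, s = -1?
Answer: 62001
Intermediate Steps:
n(p, b) = 8 - p² (n(p, b) = (-p)*p + 8 = -p² + 8 = 8 - p²)
L(t) = -1
(n(4 - 3*(-4), 9) + L(11))² = ((8 - (4 - 3*(-4))²) - 1)² = ((8 - (4 + 12)²) - 1)² = ((8 - 1*16²) - 1)² = ((8 - 1*256) - 1)² = ((8 - 256) - 1)² = (-248 - 1)² = (-249)² = 62001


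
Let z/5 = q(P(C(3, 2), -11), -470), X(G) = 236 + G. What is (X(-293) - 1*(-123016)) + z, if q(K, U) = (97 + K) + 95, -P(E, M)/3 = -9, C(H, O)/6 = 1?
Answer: 124054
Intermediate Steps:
C(H, O) = 6 (C(H, O) = 6*1 = 6)
P(E, M) = 27 (P(E, M) = -3*(-9) = 27)
q(K, U) = 192 + K
z = 1095 (z = 5*(192 + 27) = 5*219 = 1095)
(X(-293) - 1*(-123016)) + z = ((236 - 293) - 1*(-123016)) + 1095 = (-57 + 123016) + 1095 = 122959 + 1095 = 124054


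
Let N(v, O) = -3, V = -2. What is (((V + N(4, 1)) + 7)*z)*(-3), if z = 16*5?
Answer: -480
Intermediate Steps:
z = 80
(((V + N(4, 1)) + 7)*z)*(-3) = (((-2 - 3) + 7)*80)*(-3) = ((-5 + 7)*80)*(-3) = (2*80)*(-3) = 160*(-3) = -480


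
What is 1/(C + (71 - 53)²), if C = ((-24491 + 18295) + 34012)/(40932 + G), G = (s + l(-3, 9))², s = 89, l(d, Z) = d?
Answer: 6041/1960761 ≈ 0.0030809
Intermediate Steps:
G = 7396 (G = (89 - 3)² = 86² = 7396)
C = 3477/6041 (C = ((-24491 + 18295) + 34012)/(40932 + 7396) = (-6196 + 34012)/48328 = 27816*(1/48328) = 3477/6041 ≈ 0.57557)
1/(C + (71 - 53)²) = 1/(3477/6041 + (71 - 53)²) = 1/(3477/6041 + 18²) = 1/(3477/6041 + 324) = 1/(1960761/6041) = 6041/1960761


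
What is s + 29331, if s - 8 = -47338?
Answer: -17999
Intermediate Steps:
s = -47330 (s = 8 - 47338 = -47330)
s + 29331 = -47330 + 29331 = -17999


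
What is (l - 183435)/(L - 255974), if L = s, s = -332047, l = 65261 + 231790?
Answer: -37872/196007 ≈ -0.19322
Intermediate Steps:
l = 297051
L = -332047
(l - 183435)/(L - 255974) = (297051 - 183435)/(-332047 - 255974) = 113616/(-588021) = 113616*(-1/588021) = -37872/196007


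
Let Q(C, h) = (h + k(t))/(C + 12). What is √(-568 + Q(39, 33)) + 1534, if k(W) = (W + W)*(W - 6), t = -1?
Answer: 1534 + I*√1474971/51 ≈ 1534.0 + 23.813*I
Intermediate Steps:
k(W) = 2*W*(-6 + W) (k(W) = (2*W)*(-6 + W) = 2*W*(-6 + W))
Q(C, h) = (14 + h)/(12 + C) (Q(C, h) = (h + 2*(-1)*(-6 - 1))/(C + 12) = (h + 2*(-1)*(-7))/(12 + C) = (h + 14)/(12 + C) = (14 + h)/(12 + C))
√(-568 + Q(39, 33)) + 1534 = √(-568 + (14 + 33)/(12 + 39)) + 1534 = √(-568 + 47/51) + 1534 = √(-28921/51) + 1534 = I*√1474971/51 + 1534 = 1534 + I*√1474971/51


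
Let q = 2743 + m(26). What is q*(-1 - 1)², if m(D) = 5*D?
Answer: 11492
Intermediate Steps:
q = 2873 (q = 2743 + 5*26 = 2743 + 130 = 2873)
q*(-1 - 1)² = 2873*(-1 - 1)² = 2873*(-2)² = 2873*4 = 11492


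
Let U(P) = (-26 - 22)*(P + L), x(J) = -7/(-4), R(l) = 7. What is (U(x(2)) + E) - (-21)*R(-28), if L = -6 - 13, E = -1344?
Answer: -369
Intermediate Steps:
x(J) = 7/4 (x(J) = -7*(-¼) = 7/4)
L = -19
U(P) = 912 - 48*P (U(P) = (-26 - 22)*(P - 19) = -48*(-19 + P) = 912 - 48*P)
(U(x(2)) + E) - (-21)*R(-28) = ((912 - 48*7/4) - 1344) - (-21)*7 = ((912 - 84) - 1344) - 1*(-147) = (828 - 1344) + 147 = -516 + 147 = -369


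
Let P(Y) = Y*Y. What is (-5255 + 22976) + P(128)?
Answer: 34105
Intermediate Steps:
P(Y) = Y²
(-5255 + 22976) + P(128) = (-5255 + 22976) + 128² = 17721 + 16384 = 34105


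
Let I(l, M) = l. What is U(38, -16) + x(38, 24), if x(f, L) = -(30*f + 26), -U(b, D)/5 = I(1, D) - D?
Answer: -1251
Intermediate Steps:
U(b, D) = -5 + 5*D (U(b, D) = -5*(1 - D) = -5 + 5*D)
x(f, L) = -26 - 30*f (x(f, L) = -(26 + 30*f) = -26 - 30*f)
U(38, -16) + x(38, 24) = (-5 + 5*(-16)) + (-26 - 30*38) = (-5 - 80) + (-26 - 1140) = -85 - 1166 = -1251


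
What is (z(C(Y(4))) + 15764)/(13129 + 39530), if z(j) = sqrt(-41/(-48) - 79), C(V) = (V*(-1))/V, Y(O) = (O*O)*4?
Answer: 15764/52659 + 11*I*sqrt(93)/631908 ≈ 0.29936 + 0.00016787*I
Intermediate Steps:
Y(O) = 4*O**2 (Y(O) = O**2*4 = 4*O**2)
C(V) = -1 (C(V) = (-V)/V = -1)
z(j) = 11*I*sqrt(93)/12 (z(j) = sqrt(-41*(-1/48) - 79) = sqrt(41/48 - 79) = sqrt(-3751/48) = 11*I*sqrt(93)/12)
(z(C(Y(4))) + 15764)/(13129 + 39530) = (11*I*sqrt(93)/12 + 15764)/(13129 + 39530) = (15764 + 11*I*sqrt(93)/12)/52659 = (15764 + 11*I*sqrt(93)/12)*(1/52659) = 15764/52659 + 11*I*sqrt(93)/631908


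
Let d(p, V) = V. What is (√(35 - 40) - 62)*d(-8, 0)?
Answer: 0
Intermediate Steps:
(√(35 - 40) - 62)*d(-8, 0) = (√(35 - 40) - 62)*0 = (√(-5) - 62)*0 = (I*√5 - 62)*0 = (-62 + I*√5)*0 = 0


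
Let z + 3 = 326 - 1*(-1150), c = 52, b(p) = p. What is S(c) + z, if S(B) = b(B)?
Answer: 1525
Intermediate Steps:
S(B) = B
z = 1473 (z = -3 + (326 - 1*(-1150)) = -3 + (326 + 1150) = -3 + 1476 = 1473)
S(c) + z = 52 + 1473 = 1525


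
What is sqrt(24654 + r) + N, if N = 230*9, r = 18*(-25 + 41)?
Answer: 2070 + sqrt(24942) ≈ 2227.9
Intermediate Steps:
r = 288 (r = 18*16 = 288)
N = 2070
sqrt(24654 + r) + N = sqrt(24654 + 288) + 2070 = sqrt(24942) + 2070 = 2070 + sqrt(24942)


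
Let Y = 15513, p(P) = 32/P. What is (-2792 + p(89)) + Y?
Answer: 1132201/89 ≈ 12721.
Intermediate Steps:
(-2792 + p(89)) + Y = (-2792 + 32/89) + 15513 = -248456/89 + 15513 = 1132201/89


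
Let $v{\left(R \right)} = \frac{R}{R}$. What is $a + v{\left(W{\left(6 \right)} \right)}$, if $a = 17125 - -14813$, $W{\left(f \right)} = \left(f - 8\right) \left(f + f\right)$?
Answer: $31939$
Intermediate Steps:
$W{\left(f \right)} = 2 f \left(-8 + f\right)$ ($W{\left(f \right)} = \left(-8 + f\right) 2 f = 2 f \left(-8 + f\right)$)
$v{\left(R \right)} = 1$
$a = 31938$ ($a = 17125 + 14813 = 31938$)
$a + v{\left(W{\left(6 \right)} \right)} = 31938 + 1 = 31939$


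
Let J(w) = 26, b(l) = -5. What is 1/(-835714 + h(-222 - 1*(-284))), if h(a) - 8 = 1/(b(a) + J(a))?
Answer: -21/17549825 ≈ -1.1966e-6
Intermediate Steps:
h(a) = 169/21 (h(a) = 8 + 1/(-5 + 26) = 8 + 1/21 = 169/21)
1/(-835714 + h(-222 - 1*(-284))) = 1/(-835714 + 169/21) = 1/(-17549825/21) = -21/17549825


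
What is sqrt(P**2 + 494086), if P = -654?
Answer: sqrt(921802) ≈ 960.11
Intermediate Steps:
sqrt(P**2 + 494086) = sqrt((-654)**2 + 494086) = sqrt(427716 + 494086) = sqrt(921802)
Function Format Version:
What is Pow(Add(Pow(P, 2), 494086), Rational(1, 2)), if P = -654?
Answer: Pow(921802, Rational(1, 2)) ≈ 960.11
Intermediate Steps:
Pow(Add(Pow(P, 2), 494086), Rational(1, 2)) = Pow(Add(Pow(-654, 2), 494086), Rational(1, 2)) = Pow(Add(427716, 494086), Rational(1, 2)) = Pow(921802, Rational(1, 2))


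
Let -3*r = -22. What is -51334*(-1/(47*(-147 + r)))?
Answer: -154002/19693 ≈ -7.8201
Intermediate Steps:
r = 22/3 (r = -1/3*(-22) = 22/3 ≈ 7.3333)
-51334*(-1/(47*(-147 + r))) = -51334*(-1/(47*(-147 + 22/3))) = -51334/((-419/3*(-47))) = -51334/19693/3 = -51334*3/19693 = -154002/19693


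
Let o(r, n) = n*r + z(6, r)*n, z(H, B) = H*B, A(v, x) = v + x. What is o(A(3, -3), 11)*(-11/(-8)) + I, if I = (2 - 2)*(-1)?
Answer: 0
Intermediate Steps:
I = 0 (I = 0*(-1) = 0)
z(H, B) = B*H
o(r, n) = 7*n*r (o(r, n) = n*r + (r*6)*n = n*r + (6*r)*n = n*r + 6*n*r = 7*n*r)
o(A(3, -3), 11)*(-11/(-8)) + I = (7*11*(3 - 3))*(-11/(-8)) + 0 = (7*11*0)*(-11*(-⅛)) + 0 = 0*(11/8) + 0 = 0 + 0 = 0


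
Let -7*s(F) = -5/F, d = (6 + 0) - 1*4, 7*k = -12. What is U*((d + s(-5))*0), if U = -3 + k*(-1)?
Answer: 0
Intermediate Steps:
k = -12/7 (k = (⅐)*(-12) = -12/7 ≈ -1.7143)
d = 2 (d = 6 - 4 = 2)
s(F) = 5/(7*F) (s(F) = -(-5)/(7*F) = 5/(7*F))
U = -9/7 (U = -3 - 12/7*(-1) = -3 + 12/7 = -9/7 ≈ -1.2857)
U*((d + s(-5))*0) = -9*(2 + (5/7)/(-5))*0/7 = -9*(2 + (5/7)*(-⅕))*0/7 = -9*(2 - ⅐)*0/7 = -117*0/49 = -9/7*0 = 0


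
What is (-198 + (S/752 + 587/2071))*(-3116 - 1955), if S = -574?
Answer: 783750803583/778696 ≈ 1.0065e+6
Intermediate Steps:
(-198 + (S/752 + 587/2071))*(-3116 - 1955) = (-198 + (-574/752 + 587/2071))*(-3116 - 1955) = (-198 + (-574*1/752 + 587*(1/2071)))*(-5071) = (-198 + (-287/376 + 587/2071))*(-5071) = (-198 - 373665/778696)*(-5071) = -154555473/778696*(-5071) = 783750803583/778696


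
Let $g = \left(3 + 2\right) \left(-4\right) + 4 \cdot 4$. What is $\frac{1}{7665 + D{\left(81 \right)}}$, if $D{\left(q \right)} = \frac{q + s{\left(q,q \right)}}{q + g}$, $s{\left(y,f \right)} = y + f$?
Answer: $\frac{77}{590448} \approx 0.00013041$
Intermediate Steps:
$s{\left(y,f \right)} = f + y$
$g = -4$ ($g = 5 \left(-4\right) + 16 = -20 + 16 = -4$)
$D{\left(q \right)} = \frac{3 q}{-4 + q}$ ($D{\left(q \right)} = \frac{q + \left(q + q\right)}{q - 4} = \frac{q + 2 q}{-4 + q} = \frac{3 q}{-4 + q}$)
$\frac{1}{7665 + D{\left(81 \right)}} = \frac{1}{7665 + 3 \cdot 81 \frac{1}{-4 + 81}} = \frac{1}{7665 + 3 \cdot 81 \cdot \frac{1}{77}} = \frac{1}{7665 + \frac{243}{77}} = \frac{1}{\frac{590448}{77}} = \frac{77}{590448}$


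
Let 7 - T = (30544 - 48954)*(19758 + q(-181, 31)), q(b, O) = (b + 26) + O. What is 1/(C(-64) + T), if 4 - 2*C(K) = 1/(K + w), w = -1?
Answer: 130/46990053371 ≈ 2.7665e-9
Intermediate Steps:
q(b, O) = 26 + O + b (q(b, O) = (26 + b) + O = 26 + O + b)
C(K) = 2 - 1/(2*(-1 + K)) (C(K) = 2 - 1/(2*(K - 1)) = 2 - 1/(2*(-1 + K)))
T = 361461947 (T = 7 - (30544 - 48954)*(19758 + (26 + 31 - 181)) = 7 - (-18410)*(19758 - 124) = 7 - (-18410)*19634 = 7 - 1*(-361461940) = 7 + 361461940 = 361461947)
1/(C(-64) + T) = 1/((-5 + 4*(-64))/(2*(-1 - 64)) + 361461947) = 1/((½)*(-5 - 256)/(-65) + 361461947) = 1/((½)*(-1/65)*(-261) + 361461947) = 1/(261/130 + 361461947) = 1/(46990053371/130) = 130/46990053371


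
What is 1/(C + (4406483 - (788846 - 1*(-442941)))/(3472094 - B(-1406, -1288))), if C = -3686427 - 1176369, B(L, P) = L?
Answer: -868375/4222729682826 ≈ -2.0564e-7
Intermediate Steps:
C = -4862796
1/(C + (4406483 - (788846 - 1*(-442941)))/(3472094 - B(-1406, -1288))) = 1/(-4862796 + (4406483 - (788846 - 1*(-442941)))/(3472094 - 1*(-1406))) = 1/(-4862796 + (4406483 - (788846 + 442941))/(3472094 + 1406)) = 1/(-4862796 + (4406483 - 1*1231787)/3473500) = 1/(-4862796 + (4406483 - 1231787)*(1/3473500)) = 1/(-4862796 + 3174696*(1/3473500)) = 1/(-4862796 + 793674/868375) = 1/(-4222729682826/868375) = -868375/4222729682826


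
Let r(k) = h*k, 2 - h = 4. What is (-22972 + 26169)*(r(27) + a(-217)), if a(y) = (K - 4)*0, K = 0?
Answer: -172638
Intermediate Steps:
h = -2 (h = 2 - 1*4 = 2 - 4 = -2)
r(k) = -2*k
a(y) = 0 (a(y) = (0 - 4)*0 = -4*0 = 0)
(-22972 + 26169)*(r(27) + a(-217)) = (-22972 + 26169)*(-2*27 + 0) = 3197*(-54 + 0) = 3197*(-54) = -172638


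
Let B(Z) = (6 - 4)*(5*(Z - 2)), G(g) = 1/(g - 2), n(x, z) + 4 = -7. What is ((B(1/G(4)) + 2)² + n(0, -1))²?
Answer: 49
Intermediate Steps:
n(x, z) = -11 (n(x, z) = -4 - 7 = -11)
G(g) = 1/(-2 + g)
B(Z) = -20 + 10*Z (B(Z) = 2*(5*(-2 + Z)) = 2*(-10 + 5*Z) = -20 + 10*Z)
((B(1/G(4)) + 2)² + n(0, -1))² = (((-20 + 10/(1/(-2 + 4))) + 2)² - 11)² = (((-20 + 10/(1/2)) + 2)² - 11)² = (((-20 + 10/(½)) + 2)² - 11)² = (((-20 + 10*2) + 2)² - 11)² = (((-20 + 20) + 2)² - 11)² = ((0 + 2)² - 11)² = (2² - 11)² = (4 - 11)² = (-7)² = 49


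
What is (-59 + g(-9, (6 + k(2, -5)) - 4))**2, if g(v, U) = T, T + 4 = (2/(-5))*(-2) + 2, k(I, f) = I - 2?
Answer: 90601/25 ≈ 3624.0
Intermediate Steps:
k(I, f) = -2 + I
T = -6/5 (T = -4 + ((2/(-5))*(-2) + 2) = -4 + ((2*(-1/5))*(-2) + 2) = -4 + (-2/5*(-2) + 2) = -4 + (4/5 + 2) = -4 + 14/5 = -6/5 ≈ -1.2000)
g(v, U) = -6/5
(-59 + g(-9, (6 + k(2, -5)) - 4))**2 = (-59 - 6/5)**2 = (-301/5)**2 = 90601/25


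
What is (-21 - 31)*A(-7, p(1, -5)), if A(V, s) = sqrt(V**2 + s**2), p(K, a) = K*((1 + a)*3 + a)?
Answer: -676*sqrt(2) ≈ -956.01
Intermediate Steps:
p(K, a) = K*(3 + 4*a) (p(K, a) = K*((3 + 3*a) + a) = K*(3 + 4*a))
(-21 - 31)*A(-7, p(1, -5)) = (-21 - 31)*sqrt((-7)**2 + (1*(3 + 4*(-5)))**2) = -52*sqrt(49 + (1*(3 - 20))**2) = -52*sqrt(49 + (1*(-17))**2) = -52*sqrt(49 + (-17)**2) = -52*sqrt(49 + 289) = -676*sqrt(2)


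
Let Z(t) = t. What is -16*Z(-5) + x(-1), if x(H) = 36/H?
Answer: 44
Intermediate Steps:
-16*Z(-5) + x(-1) = -16*(-5) + 36/(-1) = 80 + 36*(-1) = 80 - 36 = 44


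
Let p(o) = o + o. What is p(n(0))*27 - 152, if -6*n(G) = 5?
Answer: -197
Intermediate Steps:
n(G) = -⅚ (n(G) = -⅙*5 = -⅚)
p(o) = 2*o
p(n(0))*27 - 152 = (2*(-⅚))*27 - 152 = -5/3*27 - 152 = -45 - 152 = -197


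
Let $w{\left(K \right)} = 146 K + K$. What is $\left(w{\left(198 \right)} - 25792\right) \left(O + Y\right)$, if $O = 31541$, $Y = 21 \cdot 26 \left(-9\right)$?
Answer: $88241878$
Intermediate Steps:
$Y = -4914$ ($Y = 546 \left(-9\right) = -4914$)
$w{\left(K \right)} = 147 K$
$\left(w{\left(198 \right)} - 25792\right) \left(O + Y\right) = \left(147 \cdot 198 - 25792\right) \left(31541 - 4914\right) = \left(29106 - 25792\right) 26627 = 3314 \cdot 26627 = 88241878$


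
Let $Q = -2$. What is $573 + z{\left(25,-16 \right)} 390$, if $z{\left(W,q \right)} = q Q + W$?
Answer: $22803$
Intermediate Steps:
$z{\left(W,q \right)} = W - 2 q$ ($z{\left(W,q \right)} = q \left(-2\right) + W = - 2 q + W = W - 2 q$)
$573 + z{\left(25,-16 \right)} 390 = 573 + \left(25 - -32\right) 390 = 573 + \left(25 + 32\right) 390 = 573 + 57 \cdot 390 = 573 + 22230 = 22803$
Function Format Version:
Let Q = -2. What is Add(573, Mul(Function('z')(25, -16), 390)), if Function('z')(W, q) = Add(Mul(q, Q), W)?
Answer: 22803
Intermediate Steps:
Function('z')(W, q) = Add(W, Mul(-2, q)) (Function('z')(W, q) = Add(Mul(q, -2), W) = Add(Mul(-2, q), W) = Add(W, Mul(-2, q)))
Add(573, Mul(Function('z')(25, -16), 390)) = Add(573, Mul(Add(25, Mul(-2, -16)), 390)) = Add(573, Mul(Add(25, 32), 390)) = Add(573, Mul(57, 390)) = Add(573, 22230) = 22803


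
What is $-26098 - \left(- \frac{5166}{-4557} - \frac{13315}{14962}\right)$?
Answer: $- \frac{84734577189}{3246754} \approx -26098.0$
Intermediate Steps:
$-26098 - \left(- \frac{5166}{-4557} - \frac{13315}{14962}\right) = -26098 - \left(\left(-5166\right) \left(- \frac{1}{4557}\right) - \frac{13315}{14962}\right) = -26098 - \left(\frac{246}{217} - \frac{13315}{14962}\right) = -26098 - \frac{791297}{3246754} = - \frac{84734577189}{3246754}$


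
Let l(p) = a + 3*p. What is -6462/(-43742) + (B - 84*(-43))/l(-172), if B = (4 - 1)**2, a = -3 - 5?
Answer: -77501847/11460404 ≈ -6.7626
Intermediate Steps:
a = -8
l(p) = -8 + 3*p
B = 9 (B = 3**2 = 9)
-6462/(-43742) + (B - 84*(-43))/l(-172) = -6462/(-43742) + (9 - 84*(-43))/(-8 + 3*(-172)) = -6462*(-1/43742) + (9 + 3612)/(-8 - 516) = 3231/21871 + 3621/(-524) = 3231/21871 + 3621*(-1/524) = 3231/21871 - 3621/524 = -77501847/11460404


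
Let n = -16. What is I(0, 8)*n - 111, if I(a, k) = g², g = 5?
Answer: -511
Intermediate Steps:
I(a, k) = 25 (I(a, k) = 5² = 25)
I(0, 8)*n - 111 = 25*(-16) - 111 = -400 - 111 = -511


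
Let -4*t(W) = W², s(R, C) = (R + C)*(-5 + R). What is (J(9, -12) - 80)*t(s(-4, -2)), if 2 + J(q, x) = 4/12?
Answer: 59535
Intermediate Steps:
J(q, x) = -5/3 (J(q, x) = -2 + 4/12 = -2 + 4*(1/12) = -2 + ⅓ = -5/3)
s(R, C) = (-5 + R)*(C + R) (s(R, C) = (C + R)*(-5 + R) = (-5 + R)*(C + R))
t(W) = -W²/4
(J(9, -12) - 80)*t(s(-4, -2)) = (-5/3 - 80)*(-((-4)² - 5*(-2) - 5*(-4) - 2*(-4))²/4) = -(-245)*(16 + 10 + 20 + 8)²/12 = -(-245)*54²/12 = -(-245)*2916/12 = -245/3*(-729) = 59535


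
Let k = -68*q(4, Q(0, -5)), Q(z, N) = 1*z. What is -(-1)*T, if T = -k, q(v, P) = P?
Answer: 0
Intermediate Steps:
Q(z, N) = z
k = 0 (k = -68*0 = 0)
T = 0 (T = -1*0 = 0)
-(-1)*T = -(-1)*0 = -1*0 = 0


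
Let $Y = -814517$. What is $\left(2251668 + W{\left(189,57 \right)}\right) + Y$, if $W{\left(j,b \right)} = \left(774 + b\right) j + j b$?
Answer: $1604983$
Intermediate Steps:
$W{\left(j,b \right)} = b j + j \left(774 + b\right)$ ($W{\left(j,b \right)} = j \left(774 + b\right) + b j = b j + j \left(774 + b\right)$)
$\left(2251668 + W{\left(189,57 \right)}\right) + Y = \left(2251668 + 2 \cdot 189 \left(387 + 57\right)\right) - 814517 = \left(2251668 + 2 \cdot 189 \cdot 444\right) - 814517 = \left(2251668 + 167832\right) - 814517 = 2419500 - 814517 = 1604983$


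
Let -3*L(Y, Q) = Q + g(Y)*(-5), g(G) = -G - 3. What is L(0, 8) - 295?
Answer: -908/3 ≈ -302.67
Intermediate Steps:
g(G) = -3 - G
L(Y, Q) = -5 - 5*Y/3 - Q/3 (L(Y, Q) = -(Q + (-3 - Y)*(-5))/3 = -(Q + (15 + 5*Y))/3 = -(15 + Q + 5*Y)/3 = -5 - 5*Y/3 - Q/3)
L(0, 8) - 295 = (-5 - 5/3*0 - ⅓*8) - 295 = (-5 + 0 - 8/3) - 295 = -23/3 - 295 = -908/3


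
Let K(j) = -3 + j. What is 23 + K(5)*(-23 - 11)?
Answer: -45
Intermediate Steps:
23 + K(5)*(-23 - 11) = 23 + (-3 + 5)*(-23 - 11) = 23 + 2*(-34) = 23 - 68 = -45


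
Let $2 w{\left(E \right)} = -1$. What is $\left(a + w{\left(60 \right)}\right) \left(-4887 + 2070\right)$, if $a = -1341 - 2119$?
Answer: $\frac{19496457}{2} \approx 9.7482 \cdot 10^{6}$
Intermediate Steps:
$w{\left(E \right)} = - \frac{1}{2}$ ($w{\left(E \right)} = \frac{1}{2} \left(-1\right) = - \frac{1}{2}$)
$a = -3460$
$\left(a + w{\left(60 \right)}\right) \left(-4887 + 2070\right) = \left(-3460 - \frac{1}{2}\right) \left(-4887 + 2070\right) = \left(- \frac{6921}{2}\right) \left(-2817\right) = \frac{19496457}{2}$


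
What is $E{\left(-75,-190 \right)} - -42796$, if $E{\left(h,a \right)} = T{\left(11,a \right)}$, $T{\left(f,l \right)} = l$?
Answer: $42606$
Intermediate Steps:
$E{\left(h,a \right)} = a$
$E{\left(-75,-190 \right)} - -42796 = -190 - -42796 = -190 + 42796 = 42606$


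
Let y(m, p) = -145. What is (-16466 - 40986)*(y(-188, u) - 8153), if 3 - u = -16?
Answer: 476736696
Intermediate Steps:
u = 19 (u = 3 - 1*(-16) = 3 + 16 = 19)
(-16466 - 40986)*(y(-188, u) - 8153) = (-16466 - 40986)*(-145 - 8153) = -57452*(-8298) = 476736696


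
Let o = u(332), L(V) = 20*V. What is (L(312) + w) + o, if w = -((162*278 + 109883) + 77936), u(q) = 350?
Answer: -226265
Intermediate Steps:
w = -232855 (w = -((45036 + 109883) + 77936) = -(154919 + 77936) = -1*232855 = -232855)
o = 350
(L(312) + w) + o = (20*312 - 232855) + 350 = (6240 - 232855) + 350 = -226615 + 350 = -226265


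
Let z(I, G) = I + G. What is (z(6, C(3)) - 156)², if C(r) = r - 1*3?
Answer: 22500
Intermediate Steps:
C(r) = -3 + r (C(r) = r - 3 = -3 + r)
z(I, G) = G + I
(z(6, C(3)) - 156)² = (((-3 + 3) + 6) - 156)² = ((0 + 6) - 156)² = (6 - 156)² = (-150)² = 22500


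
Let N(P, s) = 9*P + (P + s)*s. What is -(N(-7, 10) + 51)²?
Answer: -324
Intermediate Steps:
N(P, s) = 9*P + s*(P + s)
-(N(-7, 10) + 51)² = -((10² + 9*(-7) - 7*10) + 51)² = -((100 - 63 - 70) + 51)² = -(-33 + 51)² = -1*18² = -1*324 = -324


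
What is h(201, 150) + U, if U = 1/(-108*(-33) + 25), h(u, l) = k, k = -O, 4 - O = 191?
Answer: 671144/3589 ≈ 187.00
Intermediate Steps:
O = -187 (O = 4 - 1*191 = 4 - 191 = -187)
k = 187 (k = -1*(-187) = 187)
h(u, l) = 187
U = 1/3589 (U = 1/(3564 + 25) = 1/3589 ≈ 0.00027863)
h(201, 150) + U = 187 + 1/3589 = 671144/3589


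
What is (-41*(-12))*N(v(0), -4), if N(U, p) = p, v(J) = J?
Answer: -1968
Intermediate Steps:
(-41*(-12))*N(v(0), -4) = -41*(-12)*(-4) = 492*(-4) = -1968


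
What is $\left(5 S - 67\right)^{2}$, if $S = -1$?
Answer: $5184$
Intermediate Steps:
$\left(5 S - 67\right)^{2} = \left(5 \left(-1\right) - 67\right)^{2} = \left(-5 - 67\right)^{2} = \left(-72\right)^{2} = 5184$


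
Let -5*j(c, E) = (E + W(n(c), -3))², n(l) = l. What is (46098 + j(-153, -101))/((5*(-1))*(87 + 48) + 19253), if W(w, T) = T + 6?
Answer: 110443/46445 ≈ 2.3779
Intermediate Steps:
W(w, T) = 6 + T
j(c, E) = -(3 + E)²/5 (j(c, E) = -(E + (6 - 3))²/5 = -(E + 3)²/5 = -(3 + E)²/5)
(46098 + j(-153, -101))/((5*(-1))*(87 + 48) + 19253) = (46098 - (3 - 101)²/5)/((5*(-1))*(87 + 48) + 19253) = (46098 - ⅕*(-98)²)/(-5*135 + 19253) = (46098 - ⅕*9604)/(-675 + 19253) = (46098 - 9604/5)/18578 = (220886/5)*(1/18578) = 110443/46445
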